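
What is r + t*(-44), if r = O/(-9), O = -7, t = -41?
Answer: 16243/9 ≈ 1804.8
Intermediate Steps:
r = 7/9 (r = -7/(-9) = -7*(-1/9) = 7/9 ≈ 0.77778)
r + t*(-44) = 7/9 - 41*(-44) = 7/9 + 1804 = 16243/9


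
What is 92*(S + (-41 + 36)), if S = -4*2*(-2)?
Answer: 1012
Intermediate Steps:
S = 16 (S = -8*(-2) = 16)
92*(S + (-41 + 36)) = 92*(16 + (-41 + 36)) = 92*(16 - 5) = 92*11 = 1012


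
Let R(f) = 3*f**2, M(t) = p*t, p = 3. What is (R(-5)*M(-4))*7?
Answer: -6300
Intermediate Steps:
M(t) = 3*t
(R(-5)*M(-4))*7 = ((3*(-5)**2)*(3*(-4)))*7 = ((3*25)*(-12))*7 = (75*(-12))*7 = -900*7 = -6300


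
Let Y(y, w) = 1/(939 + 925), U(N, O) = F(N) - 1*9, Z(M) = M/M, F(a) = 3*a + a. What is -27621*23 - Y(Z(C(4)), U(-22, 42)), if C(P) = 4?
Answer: -1184167513/1864 ≈ -6.3528e+5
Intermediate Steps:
F(a) = 4*a
Z(M) = 1
U(N, O) = -9 + 4*N (U(N, O) = 4*N - 1*9 = 4*N - 9 = -9 + 4*N)
Y(y, w) = 1/1864
-27621*23 - Y(Z(C(4)), U(-22, 42)) = -27621*23 - 1*1/1864 = -635283 - 1/1864 = -1184167513/1864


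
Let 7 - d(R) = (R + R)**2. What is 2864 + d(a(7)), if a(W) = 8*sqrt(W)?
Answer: 1079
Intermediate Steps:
d(R) = 7 - 4*R**2 (d(R) = 7 - (R + R)**2 = 7 - (2*R)**2 = 7 - 4*R**2)
2864 + d(a(7)) = 2864 + (7 - 4*(8*sqrt(7))**2) = 2864 + (7 - 4*448) = 2864 + (7 - 1792) = 2864 - 1785 = 1079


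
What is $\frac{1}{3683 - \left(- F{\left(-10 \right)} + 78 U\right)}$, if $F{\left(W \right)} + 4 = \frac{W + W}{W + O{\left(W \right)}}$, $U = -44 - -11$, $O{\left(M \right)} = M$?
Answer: $\frac{1}{6254} \approx 0.0001599$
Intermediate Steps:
$U = -33$ ($U = -44 + 11 = -33$)
$F{\left(W \right)} = -3$ ($F{\left(W \right)} = -4 + \frac{W + W}{W + W} = -4 + \frac{2 W}{2 W} = -4 + 2 W \frac{1}{2 W} = -4 + 1 = -3$)
$\frac{1}{3683 - \left(- F{\left(-10 \right)} + 78 U\right)} = \frac{1}{3683 - -2571} = \frac{1}{3683 + \left(2574 - 3\right)} = \frac{1}{3683 + 2571} = \frac{1}{6254}$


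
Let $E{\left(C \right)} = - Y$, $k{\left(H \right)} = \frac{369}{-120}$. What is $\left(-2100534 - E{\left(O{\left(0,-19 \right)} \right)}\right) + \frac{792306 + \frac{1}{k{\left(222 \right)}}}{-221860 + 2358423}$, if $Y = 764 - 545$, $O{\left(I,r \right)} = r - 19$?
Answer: $- \frac{50177900598167}{23890659} \approx -2.1003 \cdot 10^{6}$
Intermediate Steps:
$O{\left(I,r \right)} = -19 + r$ ($O{\left(I,r \right)} = r - 19 = -19 + r$)
$Y = 219$ ($Y = 764 - 545 = 219$)
$k{\left(H \right)} = - \frac{123}{40}$ ($k{\left(H \right)} = 369 \left(- \frac{1}{120}\right) = - \frac{123}{40}$)
$E{\left(C \right)} = -219$ ($E{\left(C \right)} = \left(-1\right) 219 = -219$)
$\left(-2100534 - E{\left(O{\left(0,-19 \right)} \right)}\right) + \frac{792306 + \frac{1}{k{\left(222 \right)}}}{-221860 + 2358423} = \left(-2100534 - -219\right) + \frac{792306 + \frac{1}{- \frac{123}{40}}}{-221860 + 2358423} = \left(-2100534 + 219\right) + \frac{792306 - \frac{40}{123}}{2136563} = -2100315 + \frac{97453598}{123} \cdot \frac{1}{2136563} = -2100315 + \frac{8859418}{23890659} = - \frac{50177900598167}{23890659}$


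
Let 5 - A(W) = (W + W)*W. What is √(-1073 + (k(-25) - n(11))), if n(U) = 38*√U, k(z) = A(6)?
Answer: √(-1140 - 38*√11) ≈ 35.581*I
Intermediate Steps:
A(W) = 5 - 2*W² (A(W) = 5 - (W + W)*W = 5 - 2*W*W = 5 - 2*W²)
k(z) = -67 (k(z) = 5 - 2*6² = 5 - 2*36 = 5 - 72 = -67)
√(-1073 + (k(-25) - n(11))) = √(-1073 + (-67 - 38*√11)) = √(-1140 - 38*√11)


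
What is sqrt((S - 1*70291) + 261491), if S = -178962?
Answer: sqrt(12238) ≈ 110.63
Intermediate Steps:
sqrt((S - 1*70291) + 261491) = sqrt((-178962 - 1*70291) + 261491) = sqrt((-178962 - 70291) + 261491) = sqrt(-249253 + 261491) = sqrt(12238)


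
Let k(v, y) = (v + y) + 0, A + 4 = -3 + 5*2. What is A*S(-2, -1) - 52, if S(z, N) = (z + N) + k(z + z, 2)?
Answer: -67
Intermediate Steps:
A = 3 (A = -4 + (-3 + 5*2) = -4 + (-3 + 10) = -4 + 7 = 3)
k(v, y) = v + y
S(z, N) = 2 + N + 3*z (S(z, N) = (z + N) + ((z + z) + 2) = (N + z) + (2*z + 2) = (N + z) + (2 + 2*z) = 2 + N + 3*z)
A*S(-2, -1) - 52 = 3*(2 - 1 + 3*(-2)) - 52 = 3*(2 - 1 - 6) - 52 = 3*(-5) - 52 = -15 - 52 = -67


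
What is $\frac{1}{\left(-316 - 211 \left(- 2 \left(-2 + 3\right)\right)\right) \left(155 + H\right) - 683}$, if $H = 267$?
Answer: $\frac{1}{44049} \approx 2.2702 \cdot 10^{-5}$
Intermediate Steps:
$\frac{1}{\left(-316 - 211 \left(- 2 \left(-2 + 3\right)\right)\right) \left(155 + H\right) - 683} = \frac{1}{\left(-316 - 211 \left(- 2 \left(-2 + 3\right)\right)\right) \left(155 + 267\right) - 683} = \frac{1}{\left(-316 - 211 \left(\left(-2\right) 1\right)\right) 422 - 683} = \frac{1}{\left(-316 - -422\right) 422 - 683} = \frac{1}{\left(-316 + 422\right) 422 - 683} = \frac{1}{106 \cdot 422 - 683} = \frac{1}{44732 - 683} = \frac{1}{44049}$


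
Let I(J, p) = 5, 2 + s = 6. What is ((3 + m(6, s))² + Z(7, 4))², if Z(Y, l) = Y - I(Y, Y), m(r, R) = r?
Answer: 6889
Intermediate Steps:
s = 4 (s = -2 + 6 = 4)
Z(Y, l) = -5 + Y (Z(Y, l) = Y - 1*5 = Y - 5 = -5 + Y)
((3 + m(6, s))² + Z(7, 4))² = ((3 + 6)² + (-5 + 7))² = (9² + 2)² = (81 + 2)² = 83² = 6889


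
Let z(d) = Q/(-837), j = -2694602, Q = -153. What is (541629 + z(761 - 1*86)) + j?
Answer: -200226472/93 ≈ -2.1530e+6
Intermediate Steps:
z(d) = 17/93 (z(d) = -153/(-837) = -153*(-1/837) = 17/93)
(541629 + z(761 - 1*86)) + j = (541629 + 17/93) - 2694602 = 50371514/93 - 2694602 = -200226472/93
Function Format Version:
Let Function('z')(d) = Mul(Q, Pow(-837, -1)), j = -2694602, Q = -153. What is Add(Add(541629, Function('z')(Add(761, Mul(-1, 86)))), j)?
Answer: Rational(-200226472, 93) ≈ -2.1530e+6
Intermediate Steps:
Function('z')(d) = Rational(17, 93) (Function('z')(d) = Mul(-153, Pow(-837, -1)) = Mul(-153, Rational(-1, 837)) = Rational(17, 93))
Add(Add(541629, Function('z')(Add(761, Mul(-1, 86)))), j) = Add(Add(541629, Rational(17, 93)), -2694602) = Add(Rational(50371514, 93), -2694602) = Rational(-200226472, 93)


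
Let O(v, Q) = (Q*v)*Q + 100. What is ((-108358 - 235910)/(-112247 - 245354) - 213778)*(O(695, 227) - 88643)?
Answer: -2730996985693258720/357601 ≈ -7.6370e+12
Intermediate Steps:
O(v, Q) = 100 + v*Q² (O(v, Q) = v*Q² + 100 = 100 + v*Q²)
((-108358 - 235910)/(-112247 - 245354) - 213778)*(O(695, 227) - 88643) = ((-108358 - 235910)/(-112247 - 245354) - 213778)*((100 + 695*227²) - 88643) = (-344268/(-357601) - 213778)*((100 + 695*51529) - 88643) = (-344268*(-1/357601) - 213778)*((100 + 35812655) - 88643) = (344268/357601 - 213778)*(35812755 - 88643) = -76446882310/357601*35724112 = -2730996985693258720/357601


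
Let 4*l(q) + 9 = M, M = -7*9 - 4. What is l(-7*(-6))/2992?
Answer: -19/2992 ≈ -0.0063503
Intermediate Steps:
M = -67 (M = -63 - 4 = -67)
l(q) = -19 (l(q) = -9/4 + (1/4)*(-67) = -9/4 - 67/4 = -19)
l(-7*(-6))/2992 = -19/2992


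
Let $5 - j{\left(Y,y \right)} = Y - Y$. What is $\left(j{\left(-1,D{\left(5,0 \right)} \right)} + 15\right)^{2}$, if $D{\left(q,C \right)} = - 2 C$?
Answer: $400$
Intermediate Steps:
$j{\left(Y,y \right)} = 5$ ($j{\left(Y,y \right)} = 5 - \left(Y - Y\right) = 5 - 0 = 5 + 0 = 5$)
$\left(j{\left(-1,D{\left(5,0 \right)} \right)} + 15\right)^{2} = \left(5 + 15\right)^{2} = 20^{2} = 400$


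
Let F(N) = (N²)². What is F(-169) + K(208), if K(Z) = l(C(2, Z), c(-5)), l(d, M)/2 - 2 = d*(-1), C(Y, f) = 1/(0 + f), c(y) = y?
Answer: 84835995399/104 ≈ 8.1573e+8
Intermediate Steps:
C(Y, f) = 1/f
F(N) = N⁴
l(d, M) = 4 - 2*d (l(d, M) = 4 + 2*(d*(-1)) = 4 + 2*(-d) = 4 - 2*d)
K(Z) = 4 - 2/Z
F(-169) + K(208) = (-169)⁴ + (4 - 2/208) = 815730721 + (4 - 2*1/208) = 815730721 + (4 - 1/104) = 815730721 + 415/104 = 84835995399/104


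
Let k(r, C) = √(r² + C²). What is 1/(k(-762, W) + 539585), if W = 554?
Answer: 107917/58230216933 - 2*√221890/291151084665 ≈ 1.8500e-6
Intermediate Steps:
k(r, C) = √(C² + r²)
1/(k(-762, W) + 539585) = 1/(√(554² + (-762)²) + 539585) = 1/(√(306916 + 580644) + 539585) = 1/(√887560 + 539585) = 1/(2*√221890 + 539585) = 1/(539585 + 2*√221890)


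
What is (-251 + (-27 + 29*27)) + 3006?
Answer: 3511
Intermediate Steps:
(-251 + (-27 + 29*27)) + 3006 = (-251 + (-27 + 783)) + 3006 = (-251 + 756) + 3006 = 505 + 3006 = 3511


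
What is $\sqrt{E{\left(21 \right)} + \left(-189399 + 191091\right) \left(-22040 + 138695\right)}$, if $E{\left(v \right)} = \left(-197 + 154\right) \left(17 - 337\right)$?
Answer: $2 \sqrt{49348505} \approx 14050.0$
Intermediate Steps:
$E{\left(v \right)} = 13760$ ($E{\left(v \right)} = \left(-43\right) \left(-320\right) = 13760$)
$\sqrt{E{\left(21 \right)} + \left(-189399 + 191091\right) \left(-22040 + 138695\right)} = \sqrt{13760 + \left(-189399 + 191091\right) \left(-22040 + 138695\right)} = \sqrt{13760 + 1692 \cdot 116655} = \sqrt{13760 + 197380260} = \sqrt{197394020} = 2 \sqrt{49348505}$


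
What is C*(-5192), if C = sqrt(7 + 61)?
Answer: -10384*sqrt(17) ≈ -42814.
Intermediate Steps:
C = 2*sqrt(17) (C = sqrt(68) = 2*sqrt(17) ≈ 8.2462)
C*(-5192) = (2*sqrt(17))*(-5192) = -10384*sqrt(17)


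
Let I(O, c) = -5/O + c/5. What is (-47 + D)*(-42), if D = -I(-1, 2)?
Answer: 11004/5 ≈ 2200.8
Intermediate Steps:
I(O, c) = -5/O + c/5 (I(O, c) = -5/O + c*(⅕) = -5/O + c/5)
D = -27/5 (D = -(-5/(-1) + (⅕)*2) = -(-5*(-1) + ⅖) = -(5 + ⅖) = -1*27/5 = -27/5 ≈ -5.4000)
(-47 + D)*(-42) = (-47 - 27/5)*(-42) = -262/5*(-42) = 11004/5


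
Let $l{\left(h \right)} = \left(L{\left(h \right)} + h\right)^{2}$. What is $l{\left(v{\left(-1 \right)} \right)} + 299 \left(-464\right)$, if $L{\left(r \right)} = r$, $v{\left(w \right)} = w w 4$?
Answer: $-138672$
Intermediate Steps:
$v{\left(w \right)} = 4 w^{2}$ ($v{\left(w \right)} = w^{2} \cdot 4 = 4 w^{2}$)
$l{\left(h \right)} = 4 h^{2}$ ($l{\left(h \right)} = \left(h + h\right)^{2} = \left(2 h\right)^{2} = 4 h^{2}$)
$l{\left(v{\left(-1 \right)} \right)} + 299 \left(-464\right) = 4 \left(4 \left(-1\right)^{2}\right)^{2} + 299 \left(-464\right) = 4 \left(4 \cdot 1\right)^{2} - 138736 = 4 \cdot 4^{2} - 138736 = 4 \cdot 16 - 138736 = 64 - 138736 = -138672$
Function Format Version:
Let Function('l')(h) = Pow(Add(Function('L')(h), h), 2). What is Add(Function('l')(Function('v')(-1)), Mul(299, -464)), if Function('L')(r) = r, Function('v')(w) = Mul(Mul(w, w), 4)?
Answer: -138672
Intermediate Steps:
Function('v')(w) = Mul(4, Pow(w, 2)) (Function('v')(w) = Mul(Pow(w, 2), 4) = Mul(4, Pow(w, 2)))
Function('l')(h) = Mul(4, Pow(h, 2)) (Function('l')(h) = Pow(Add(h, h), 2) = Pow(Mul(2, h), 2) = Mul(4, Pow(h, 2)))
Add(Function('l')(Function('v')(-1)), Mul(299, -464)) = Add(Mul(4, Pow(Mul(4, Pow(-1, 2)), 2)), Mul(299, -464)) = Add(Mul(4, Pow(Mul(4, 1), 2)), -138736) = Add(Mul(4, Pow(4, 2)), -138736) = Add(Mul(4, 16), -138736) = Add(64, -138736) = -138672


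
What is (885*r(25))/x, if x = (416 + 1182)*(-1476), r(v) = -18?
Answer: 885/131036 ≈ 0.0067539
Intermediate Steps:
x = -2358648 (x = 1598*(-1476) = -2358648)
(885*r(25))/x = (885*(-18))/(-2358648) = -15930*(-1/2358648) = 885/131036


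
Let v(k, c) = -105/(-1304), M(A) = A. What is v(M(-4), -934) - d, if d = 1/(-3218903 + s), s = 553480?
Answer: 279870719/3475711592 ≈ 0.080522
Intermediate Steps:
v(k, c) = 105/1304 (v(k, c) = -105*(-1/1304) = 105/1304)
d = -1/2665423 (d = 1/(-3218903 + 553480) = 1/(-2665423) = -1/2665423 ≈ -3.7517e-7)
v(M(-4), -934) - d = 105/1304 - 1*(-1/2665423) = 105/1304 + 1/2665423 = 279870719/3475711592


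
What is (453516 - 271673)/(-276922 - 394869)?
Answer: -181843/671791 ≈ -0.27068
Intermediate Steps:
(453516 - 271673)/(-276922 - 394869) = 181843/(-671791) = 181843*(-1/671791) = -181843/671791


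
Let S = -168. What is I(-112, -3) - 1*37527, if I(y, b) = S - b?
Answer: -37692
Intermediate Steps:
I(y, b) = -168 - b
I(-112, -3) - 1*37527 = (-168 - 1*(-3)) - 1*37527 = (-168 + 3) - 37527 = -165 - 37527 = -37692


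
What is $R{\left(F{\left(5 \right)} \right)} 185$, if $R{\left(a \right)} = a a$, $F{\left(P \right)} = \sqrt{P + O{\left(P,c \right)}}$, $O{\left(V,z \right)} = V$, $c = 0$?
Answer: $1850$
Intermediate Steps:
$F{\left(P \right)} = \sqrt{2} \sqrt{P}$ ($F{\left(P \right)} = \sqrt{P + P} = \sqrt{2 P} = \sqrt{2} \sqrt{P}$)
$R{\left(a \right)} = a^{2}$
$R{\left(F{\left(5 \right)} \right)} 185 = \left(\sqrt{2} \sqrt{5}\right)^{2} \cdot 185 = \left(\sqrt{10}\right)^{2} \cdot 185 = 10 \cdot 185 = 1850$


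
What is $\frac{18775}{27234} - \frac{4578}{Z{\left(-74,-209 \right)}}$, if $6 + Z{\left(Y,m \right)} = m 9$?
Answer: $\frac{3139327}{1007658} \approx 3.1155$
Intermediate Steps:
$Z{\left(Y,m \right)} = -6 + 9 m$ ($Z{\left(Y,m \right)} = -6 + m 9 = -6 + 9 m$)
$\frac{18775}{27234} - \frac{4578}{Z{\left(-74,-209 \right)}} = \frac{18775}{27234} - \frac{4578}{-6 + 9 \left(-209\right)} = 18775 \cdot \frac{1}{27234} - \frac{4578}{-6 - 1881} = \frac{18775}{27234} - \frac{4578}{-1887} = \frac{18775}{27234} - - \frac{1526}{629} = \frac{18775}{27234} + \frac{1526}{629} = \frac{3139327}{1007658}$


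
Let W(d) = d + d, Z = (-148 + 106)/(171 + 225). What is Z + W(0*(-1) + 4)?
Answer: 521/66 ≈ 7.8939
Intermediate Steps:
Z = -7/66 (Z = -42/396 = -42*1/396 = -7/66 ≈ -0.10606)
W(d) = 2*d
Z + W(0*(-1) + 4) = -7/66 + 2*(0*(-1) + 4) = -7/66 + 2*(0 + 4) = -7/66 + 2*4 = -7/66 + 8 = 521/66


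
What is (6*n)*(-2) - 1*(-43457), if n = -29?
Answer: 43805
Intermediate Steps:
(6*n)*(-2) - 1*(-43457) = (6*(-29))*(-2) - 1*(-43457) = -174*(-2) + 43457 = 348 + 43457 = 43805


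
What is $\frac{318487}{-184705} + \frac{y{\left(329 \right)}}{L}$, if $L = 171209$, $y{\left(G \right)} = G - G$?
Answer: $- \frac{318487}{184705} \approx -1.7243$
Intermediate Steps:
$y{\left(G \right)} = 0$
$\frac{318487}{-184705} + \frac{y{\left(329 \right)}}{L} = \frac{318487}{-184705} + \frac{0}{171209} = 318487 \left(- \frac{1}{184705}\right) + 0 \cdot \frac{1}{171209} = - \frac{318487}{184705} + 0 = - \frac{318487}{184705}$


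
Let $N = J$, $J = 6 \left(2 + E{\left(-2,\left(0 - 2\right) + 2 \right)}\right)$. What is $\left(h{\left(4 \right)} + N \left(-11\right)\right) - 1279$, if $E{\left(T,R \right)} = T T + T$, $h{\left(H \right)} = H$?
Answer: $-1539$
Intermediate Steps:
$E{\left(T,R \right)} = T + T^{2}$ ($E{\left(T,R \right)} = T^{2} + T = T + T^{2}$)
$J = 24$ ($J = 6 \left(2 - 2 \left(1 - 2\right)\right) = 6 \left(2 - -2\right) = 6 \left(2 + 2\right) = 6 \cdot 4 = 24$)
$N = 24$
$\left(h{\left(4 \right)} + N \left(-11\right)\right) - 1279 = \left(4 + 24 \left(-11\right)\right) - 1279 = \left(4 - 264\right) - 1279 = -260 - 1279 = -1539$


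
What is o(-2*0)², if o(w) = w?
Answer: 0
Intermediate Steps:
o(-2*0)² = (-2*0)² = 0² = 0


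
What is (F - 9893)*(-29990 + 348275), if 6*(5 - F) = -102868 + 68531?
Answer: -2651420145/2 ≈ -1.3257e+9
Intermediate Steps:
F = 34367/6 (F = 5 - (-102868 + 68531)/6 = 5 - ⅙*(-34337) = 5 + 34337/6 = 34367/6 ≈ 5727.8)
(F - 9893)*(-29990 + 348275) = (34367/6 - 9893)*(-29990 + 348275) = -24991/6*318285 = -2651420145/2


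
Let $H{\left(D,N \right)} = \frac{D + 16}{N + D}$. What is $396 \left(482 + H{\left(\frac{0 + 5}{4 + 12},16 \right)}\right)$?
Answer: $191268$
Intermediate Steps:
$H{\left(D,N \right)} = \frac{16 + D}{D + N}$
$396 \left(482 + H{\left(\frac{0 + 5}{4 + 12},16 \right)}\right) = 396 \left(482 + \frac{16 + \frac{0 + 5}{4 + 12}}{\frac{0 + 5}{4 + 12} + 16}\right) = 396 \left(482 + \frac{16 + \frac{5}{16}}{\frac{5}{16} + 16}\right) = 396 \left(482 + \frac{1}{\frac{261}{16}} \cdot \frac{261}{16}\right) = 396 \left(482 + \frac{16}{261} \cdot \frac{261}{16}\right) = 396 \left(482 + 1\right) = 396 \cdot 483 = 191268$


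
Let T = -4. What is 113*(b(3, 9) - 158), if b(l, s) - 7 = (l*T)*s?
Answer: -29267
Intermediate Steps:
b(l, s) = 7 - 4*l*s (b(l, s) = 7 + (l*(-4))*s = 7 + (-4*l)*s = 7 - 4*l*s)
113*(b(3, 9) - 158) = 113*((7 - 4*3*9) - 158) = 113*((7 - 108) - 158) = 113*(-101 - 158) = 113*(-259) = -29267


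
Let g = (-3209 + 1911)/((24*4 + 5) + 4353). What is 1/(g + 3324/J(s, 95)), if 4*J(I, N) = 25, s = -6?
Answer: 55675/29593967 ≈ 0.0018813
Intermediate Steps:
J(I, N) = 25/4 (J(I, N) = (1/4)*25 = 25/4)
g = -649/2227 (g = -1298/((96 + 5) + 4353) = -1298/(101 + 4353) = -1298/4454 = -1298*1/4454 = -649/2227 ≈ -0.29142)
1/(g + 3324/J(s, 95)) = 1/(-649/2227 + 3324/(25/4)) = 1/(-649/2227 + 3324*(4/25)) = 1/(-649/2227 + 13296/25) = 1/(29593967/55675) = 55675/29593967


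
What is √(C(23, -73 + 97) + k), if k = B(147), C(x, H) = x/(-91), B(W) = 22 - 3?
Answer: √155246/91 ≈ 4.3298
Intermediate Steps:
B(W) = 19
C(x, H) = -x/91 (C(x, H) = x*(-1/91) = -x/91)
k = 19
√(C(23, -73 + 97) + k) = √(-1/91*23 + 19) = √(-23/91 + 19) = √(1706/91) = √155246/91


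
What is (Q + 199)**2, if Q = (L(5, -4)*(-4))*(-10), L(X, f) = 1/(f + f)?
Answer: 37636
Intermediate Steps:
L(X, f) = 1/(2*f)
Q = -5 (Q = (((1/2)/(-4))*(-4))*(-10) = (((1/2)*(-1/4))*(-4))*(-10) = -1/8*(-4)*(-10) = (1/2)*(-10) = -5)
(Q + 199)**2 = (-5 + 199)**2 = 194**2 = 37636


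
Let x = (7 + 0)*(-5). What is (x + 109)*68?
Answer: 5032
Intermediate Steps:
x = -35 (x = 7*(-5) = -35)
(x + 109)*68 = (-35 + 109)*68 = 74*68 = 5032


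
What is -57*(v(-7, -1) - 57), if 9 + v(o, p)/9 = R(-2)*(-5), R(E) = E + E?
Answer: -2394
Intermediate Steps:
R(E) = 2*E
v(o, p) = 99 (v(o, p) = -81 + 9*((2*(-2))*(-5)) = -81 + 9*(-4*(-5)) = -81 + 9*20 = -81 + 180 = 99)
-57*(v(-7, -1) - 57) = -57*(99 - 57) = -57*42 = -2394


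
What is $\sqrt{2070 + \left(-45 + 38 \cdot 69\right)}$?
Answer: $\sqrt{4647} \approx 68.169$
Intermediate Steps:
$\sqrt{2070 + \left(-45 + 38 \cdot 69\right)} = \sqrt{2070 + \left(-45 + 2622\right)} = \sqrt{2070 + 2577} = \sqrt{4647}$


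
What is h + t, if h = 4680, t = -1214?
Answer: 3466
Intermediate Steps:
h + t = 4680 - 1214 = 3466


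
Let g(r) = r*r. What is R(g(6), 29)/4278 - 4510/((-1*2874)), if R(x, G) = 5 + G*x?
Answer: 1239367/683054 ≈ 1.8144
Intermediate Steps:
g(r) = r²
R(g(6), 29)/4278 - 4510/((-1*2874)) = (5 + 29*6²)/4278 - 4510/((-1*2874)) = (5 + 29*36)*(1/4278) - 4510/(-2874) = (5 + 1044)*(1/4278) - 4510*(-1/2874) = 1049*(1/4278) + 2255/1437 = 1049/4278 + 2255/1437 = 1239367/683054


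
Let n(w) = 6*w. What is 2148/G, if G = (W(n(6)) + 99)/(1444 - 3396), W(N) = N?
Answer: -1397632/45 ≈ -31059.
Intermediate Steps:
G = -135/1952 (G = (6*6 + 99)/(1444 - 3396) = (36 + 99)/(-1952) = 135*(-1/1952) = -135/1952 ≈ -0.069160)
2148/G = 2148/(-135/1952) = 2148*(-1952/135) = -1397632/45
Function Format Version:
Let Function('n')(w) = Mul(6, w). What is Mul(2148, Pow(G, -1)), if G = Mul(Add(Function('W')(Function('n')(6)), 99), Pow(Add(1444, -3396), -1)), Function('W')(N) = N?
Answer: Rational(-1397632, 45) ≈ -31059.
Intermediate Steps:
G = Rational(-135, 1952) (G = Mul(Add(Mul(6, 6), 99), Pow(Add(1444, -3396), -1)) = Mul(Add(36, 99), Pow(-1952, -1)) = Mul(135, Rational(-1, 1952)) = Rational(-135, 1952) ≈ -0.069160)
Mul(2148, Pow(G, -1)) = Mul(2148, Pow(Rational(-135, 1952), -1)) = Mul(2148, Rational(-1952, 135)) = Rational(-1397632, 45)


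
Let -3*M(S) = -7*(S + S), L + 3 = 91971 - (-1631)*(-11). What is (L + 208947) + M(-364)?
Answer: 843826/3 ≈ 2.8128e+5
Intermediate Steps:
L = 74027 (L = -3 + (91971 - (-1631)*(-11)) = -3 + (91971 - 1*17941) = -3 + (91971 - 17941) = -3 + 74030 = 74027)
M(S) = 14*S/3 (M(S) = -(-7)*(S + S)/3 = -(-7)*2*S/3 = -(-14)*S/3 = 14*S/3)
(L + 208947) + M(-364) = (74027 + 208947) + (14/3)*(-364) = 282974 - 5096/3 = 843826/3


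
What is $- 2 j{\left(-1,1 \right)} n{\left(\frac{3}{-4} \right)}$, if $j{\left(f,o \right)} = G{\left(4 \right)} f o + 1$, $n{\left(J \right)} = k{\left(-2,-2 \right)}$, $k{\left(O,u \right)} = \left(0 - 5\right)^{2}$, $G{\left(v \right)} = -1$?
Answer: $-100$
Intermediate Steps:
$k{\left(O,u \right)} = 25$ ($k{\left(O,u \right)} = \left(-5\right)^{2} = 25$)
$n{\left(J \right)} = 25$
$j{\left(f,o \right)} = 1 - f o$ ($j{\left(f,o \right)} = - f o + 1 = 1 - f o$)
$- 2 j{\left(-1,1 \right)} n{\left(\frac{3}{-4} \right)} = - 2 \left(1 - \left(-1\right) 1\right) 25 = - 2 \left(1 + 1\right) 25 = \left(-2\right) 2 \cdot 25 = \left(-4\right) 25 = -100$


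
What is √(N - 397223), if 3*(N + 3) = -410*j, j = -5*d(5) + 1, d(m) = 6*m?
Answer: 2*I*√847941/3 ≈ 613.89*I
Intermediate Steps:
j = -149 (j = -30*5 + 1 = -5*30 + 1 = -150 + 1 = -149)
N = 61081/3 (N = -3 + (-410*(-149))/3 = -3 + (⅓)*61090 = -3 + 61090/3 = 61081/3 ≈ 20360.)
√(N - 397223) = √(61081/3 - 397223) = √(-1130588/3) = 2*I*√847941/3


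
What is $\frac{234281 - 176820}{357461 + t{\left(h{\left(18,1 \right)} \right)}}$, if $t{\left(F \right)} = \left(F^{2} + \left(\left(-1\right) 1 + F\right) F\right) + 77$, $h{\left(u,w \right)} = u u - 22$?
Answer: $\frac{57461}{539644} \approx 0.10648$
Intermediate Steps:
$h{\left(u,w \right)} = -22 + u^{2}$ ($h{\left(u,w \right)} = u^{2} - 22 = -22 + u^{2}$)
$t{\left(F \right)} = 77 + F^{2} + F \left(-1 + F\right)$ ($t{\left(F \right)} = \left(F^{2} + \left(-1 + F\right) F\right) + 77 = \left(F^{2} + F \left(-1 + F\right)\right) + 77 = 77 + F^{2} + F \left(-1 + F\right)$)
$\frac{234281 - 176820}{357461 + t{\left(h{\left(18,1 \right)} \right)}} = \frac{234281 - 176820}{357461 + \left(77 - \left(-22 + 18^{2}\right) + 2 \left(-22 + 18^{2}\right)^{2}\right)} = \frac{57461}{357461 + \left(77 - \left(-22 + 324\right) + 2 \left(-22 + 324\right)^{2}\right)} = \frac{57461}{357461 + \left(77 - 302 + 2 \cdot 302^{2}\right)} = \frac{57461}{357461 + \left(77 - 302 + 2 \cdot 91204\right)} = \frac{57461}{357461 + \left(77 - 302 + 182408\right)} = \frac{57461}{357461 + 182183} = \frac{57461}{539644}$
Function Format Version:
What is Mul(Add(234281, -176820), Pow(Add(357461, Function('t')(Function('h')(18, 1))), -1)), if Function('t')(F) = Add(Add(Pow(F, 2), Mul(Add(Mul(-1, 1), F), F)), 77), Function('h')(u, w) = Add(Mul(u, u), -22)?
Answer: Rational(57461, 539644) ≈ 0.10648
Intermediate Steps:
Function('h')(u, w) = Add(-22, Pow(u, 2)) (Function('h')(u, w) = Add(Pow(u, 2), -22) = Add(-22, Pow(u, 2)))
Function('t')(F) = Add(77, Pow(F, 2), Mul(F, Add(-1, F))) (Function('t')(F) = Add(Add(Pow(F, 2), Mul(Add(-1, F), F)), 77) = Add(Add(Pow(F, 2), Mul(F, Add(-1, F))), 77) = Add(77, Pow(F, 2), Mul(F, Add(-1, F))))
Mul(Add(234281, -176820), Pow(Add(357461, Function('t')(Function('h')(18, 1))), -1)) = Mul(Add(234281, -176820), Pow(Add(357461, Add(77, Mul(-1, Add(-22, Pow(18, 2))), Mul(2, Pow(Add(-22, Pow(18, 2)), 2)))), -1)) = Mul(57461, Pow(Add(357461, Add(77, Mul(-1, Add(-22, 324)), Mul(2, Pow(Add(-22, 324), 2)))), -1)) = Mul(57461, Pow(Add(357461, Add(77, Mul(-1, 302), Mul(2, Pow(302, 2)))), -1)) = Mul(57461, Pow(Add(357461, Add(77, -302, Mul(2, 91204))), -1)) = Mul(57461, Pow(Add(357461, Add(77, -302, 182408)), -1)) = Mul(57461, Pow(Add(357461, 182183), -1)) = Mul(57461, Pow(539644, -1)) = Mul(57461, Rational(1, 539644)) = Rational(57461, 539644)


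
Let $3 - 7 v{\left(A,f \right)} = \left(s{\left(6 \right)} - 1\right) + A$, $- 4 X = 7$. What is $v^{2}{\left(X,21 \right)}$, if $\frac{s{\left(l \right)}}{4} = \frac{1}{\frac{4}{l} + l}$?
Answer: $\frac{10609}{19600} \approx 0.54128$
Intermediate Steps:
$X = - \frac{7}{4}$ ($X = \left(- \frac{1}{4}\right) 7 = - \frac{7}{4} \approx -1.75$)
$s{\left(l \right)} = \frac{4}{l + \frac{4}{l}}$ ($s{\left(l \right)} = \frac{4}{\frac{4}{l} + l} = \frac{4}{l + \frac{4}{l}}$)
$v{\left(A,f \right)} = \frac{17}{35} - \frac{A}{7}$ ($v{\left(A,f \right)} = \frac{3}{7} - \frac{\left(4 \cdot 6 \frac{1}{4 + 6^{2}} - 1\right) + A}{7} = \frac{3}{7} - \frac{\left(4 \cdot 6 \frac{1}{4 + 36} - 1\right) + A}{7} = \frac{3}{7} - \frac{\left(4 \cdot 6 \cdot \frac{1}{40} - 1\right) + A}{7} = \frac{3}{7} - \frac{\left(\frac{3}{5} - 1\right) + A}{7} = \frac{3}{7} - \frac{- \frac{2}{5} + A}{7} = \frac{3}{7} - \left(- \frac{2}{35} + \frac{A}{7}\right) = \frac{17}{35} - \frac{A}{7}$)
$v^{2}{\left(X,21 \right)} = \left(\frac{17}{35} - - \frac{1}{4}\right)^{2} = \left(\frac{17}{35} + \frac{1}{4}\right)^{2} = \left(\frac{103}{140}\right)^{2} = \frac{10609}{19600}$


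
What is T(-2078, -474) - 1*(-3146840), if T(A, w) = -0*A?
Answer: 3146840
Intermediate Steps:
T(A, w) = 0 (T(A, w) = -28*0 = 0)
T(-2078, -474) - 1*(-3146840) = 0 - 1*(-3146840) = 0 + 3146840 = 3146840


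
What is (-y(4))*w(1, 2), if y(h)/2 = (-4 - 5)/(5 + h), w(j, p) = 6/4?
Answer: 3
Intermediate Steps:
w(j, p) = 3/2 (w(j, p) = 6*(1/4) = 3/2)
y(h) = -18/(5 + h) (y(h) = 2*((-4 - 5)/(5 + h)) = 2*(-9/(5 + h)) = -18/(5 + h))
(-y(4))*w(1, 2) = -(-18)/(5 + 4)*(3/2) = -(-18)/9*(3/2) = -1*(-2)*(3/2) = 2*(3/2) = 3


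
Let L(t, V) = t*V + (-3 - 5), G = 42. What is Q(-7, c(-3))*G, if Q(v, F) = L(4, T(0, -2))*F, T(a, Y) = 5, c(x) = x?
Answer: -1512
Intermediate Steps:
L(t, V) = -8 + V*t (L(t, V) = V*t - 8 = -8 + V*t)
Q(v, F) = 12*F (Q(v, F) = (-8 + 5*4)*F = (-8 + 20)*F = 12*F)
Q(-7, c(-3))*G = (12*(-3))*42 = -36*42 = -1512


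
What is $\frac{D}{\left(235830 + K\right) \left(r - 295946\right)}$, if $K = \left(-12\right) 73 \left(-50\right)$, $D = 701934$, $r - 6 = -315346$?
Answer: $- \frac{116989}{28488984030} \approx -4.1065 \cdot 10^{-6}$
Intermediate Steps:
$r = -315340$ ($r = 6 - 315346 = -315340$)
$K = 43800$ ($K = \left(-876\right) \left(-50\right) = 43800$)
$\frac{D}{\left(235830 + K\right) \left(r - 295946\right)} = \frac{701934}{\left(235830 + 43800\right) \left(-315340 - 295946\right)} = \frac{701934}{279630 \left(-611286\right)} = \frac{701934}{-170933904180} = 701934 \left(- \frac{1}{170933904180}\right) = - \frac{116989}{28488984030}$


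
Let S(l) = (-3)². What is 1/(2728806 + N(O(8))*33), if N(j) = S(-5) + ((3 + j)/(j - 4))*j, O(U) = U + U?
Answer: 1/2729939 ≈ 3.6631e-7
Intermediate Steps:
O(U) = 2*U
S(l) = 9
N(j) = 9 + j*(3 + j)/(-4 + j) (N(j) = 9 + ((3 + j)/(j - 4))*j = 9 + ((3 + j)/(-4 + j))*j = 9 + j*(3 + j)/(-4 + j))
1/(2728806 + N(O(8))*33) = 1/(2728806 + ((-36 + (2*8)² + 12*(2*8))/(-4 + 2*8))*33) = 1/(2728806 + ((-36 + 16² + 12*16)/(-4 + 16))*33) = 1/(2728806 + ((-36 + 256 + 192)/12)*33) = 1/(2728806 + ((1/12)*412)*33) = 1/(2728806 + (103/3)*33) = 1/(2728806 + 1133) = 1/2729939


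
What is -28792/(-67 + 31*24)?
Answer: -28792/677 ≈ -42.529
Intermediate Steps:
-28792/(-67 + 31*24) = -28792/(-67 + 744) = -28792/677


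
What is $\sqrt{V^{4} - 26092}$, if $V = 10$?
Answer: $6 i \sqrt{447} \approx 126.85 i$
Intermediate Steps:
$\sqrt{V^{4} - 26092} = \sqrt{10^{4} - 26092} = \sqrt{10000 - 26092} = \sqrt{-16092} = 6 i \sqrt{447}$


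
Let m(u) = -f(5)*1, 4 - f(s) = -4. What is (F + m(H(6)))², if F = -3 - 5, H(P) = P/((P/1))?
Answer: 256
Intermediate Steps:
H(P) = 1 (H(P) = P/((P*1)) = P/P = 1)
F = -8
f(s) = 8 (f(s) = 4 - 1*(-4) = 4 + 4 = 8)
m(u) = -8 (m(u) = -1*8*1 = -8*1 = -8)
(F + m(H(6)))² = (-8 - 8)² = (-16)² = 256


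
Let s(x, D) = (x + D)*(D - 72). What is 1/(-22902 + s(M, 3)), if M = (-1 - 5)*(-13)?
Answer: -1/28491 ≈ -3.5099e-5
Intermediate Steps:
M = 78 (M = -6*(-13) = 78)
s(x, D) = (-72 + D)*(D + x) (s(x, D) = (D + x)*(-72 + D) = (-72 + D)*(D + x))
1/(-22902 + s(M, 3)) = 1/(-22902 + (3² - 72*3 - 72*78 + 3*78)) = 1/(-22902 + (9 - 216 - 5616 + 234)) = 1/(-22902 - 5589) = 1/(-28491) = -1/28491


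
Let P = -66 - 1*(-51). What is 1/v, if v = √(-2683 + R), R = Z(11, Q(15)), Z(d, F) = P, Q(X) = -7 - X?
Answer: -I*√2698/2698 ≈ -0.019252*I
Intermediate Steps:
P = -15 (P = -66 + 51 = -15)
Z(d, F) = -15
R = -15
v = I*√2698 (v = √(-2683 - 15) = √(-2698) = I*√2698 ≈ 51.942*I)
1/v = 1/(I*√2698) = -I*√2698/2698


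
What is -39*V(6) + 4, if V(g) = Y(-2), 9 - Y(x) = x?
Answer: -425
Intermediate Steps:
Y(x) = 9 - x
V(g) = 11 (V(g) = 9 - 1*(-2) = 9 + 2 = 11)
-39*V(6) + 4 = -39*11 + 4 = -429 + 4 = -425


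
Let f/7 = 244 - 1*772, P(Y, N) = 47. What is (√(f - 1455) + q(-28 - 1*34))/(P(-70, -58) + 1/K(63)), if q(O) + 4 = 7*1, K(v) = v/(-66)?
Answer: 63/965 + 21*I*√5151/965 ≈ 0.065285 + 1.5618*I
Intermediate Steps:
K(v) = -v/66 (K(v) = v*(-1/66) = -v/66)
q(O) = 3 (q(O) = -4 + 7*1 = -4 + 7 = 3)
f = -3696 (f = 7*(244 - 1*772) = 7*(244 - 772) = 7*(-528) = -3696)
(√(f - 1455) + q(-28 - 1*34))/(P(-70, -58) + 1/K(63)) = (√(-3696 - 1455) + 3)/(47 + 1/(-1/66*63)) = (√(-5151) + 3)/(47 + 1/(-21/22)) = (I*√5151 + 3)/(47 - 22/21) = (3 + I*√5151)/(965/21) = (3 + I*√5151)*(21/965) = 63/965 + 21*I*√5151/965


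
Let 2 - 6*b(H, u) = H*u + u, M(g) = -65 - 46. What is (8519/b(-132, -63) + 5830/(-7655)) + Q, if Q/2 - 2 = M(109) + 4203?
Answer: 103345240628/12632281 ≈ 8181.0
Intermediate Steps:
M(g) = -111
b(H, u) = ⅓ - u/6 - H*u/6 (b(H, u) = ⅓ - (H*u + u)/6 = ⅓ - (u + H*u)/6 = ⅓ + (-u/6 - H*u/6) = ⅓ - u/6 - H*u/6)
Q = 8188 (Q = 4 + 2*(-111 + 4203) = 4 + 2*4092 = 4 + 8184 = 8188)
(8519/b(-132, -63) + 5830/(-7655)) + Q = (8519/(⅓ - ⅙*(-63) - ⅙*(-132)*(-63)) + 5830/(-7655)) + 8188 = (8519/(⅓ + 21/2 - 1386) + 5830*(-1/7655)) + 8188 = (8519/(-8251/6) - 1166/1531) + 8188 = (8519*(-6/8251) - 1166/1531) + 8188 = (-51114/8251 - 1166/1531) + 8188 = -87876200/12632281 + 8188 = 103345240628/12632281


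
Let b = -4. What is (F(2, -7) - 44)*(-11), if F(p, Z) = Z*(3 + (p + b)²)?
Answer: 1023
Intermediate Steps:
F(p, Z) = Z*(3 + (-4 + p)²) (F(p, Z) = Z*(3 + (p - 4)²) = Z*(3 + (-4 + p)²))
(F(2, -7) - 44)*(-11) = (-7*(3 + (-4 + 2)²) - 44)*(-11) = (-7*(3 + (-2)²) - 44)*(-11) = (-7*(3 + 4) - 44)*(-11) = (-7*7 - 44)*(-11) = (-49 - 44)*(-11) = -93*(-11) = 1023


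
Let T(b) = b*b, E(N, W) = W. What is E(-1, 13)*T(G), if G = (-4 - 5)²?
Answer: 85293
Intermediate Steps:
G = 81 (G = (-9)² = 81)
T(b) = b²
E(-1, 13)*T(G) = 13*81² = 13*6561 = 85293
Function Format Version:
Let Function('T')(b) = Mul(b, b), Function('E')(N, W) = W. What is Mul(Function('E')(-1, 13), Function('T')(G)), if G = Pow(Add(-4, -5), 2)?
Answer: 85293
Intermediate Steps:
G = 81 (G = Pow(-9, 2) = 81)
Function('T')(b) = Pow(b, 2)
Mul(Function('E')(-1, 13), Function('T')(G)) = Mul(13, Pow(81, 2)) = Mul(13, 6561) = 85293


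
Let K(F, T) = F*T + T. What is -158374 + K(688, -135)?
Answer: -251389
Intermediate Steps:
K(F, T) = T + F*T
-158374 + K(688, -135) = -158374 - 135*(1 + 688) = -158374 - 135*689 = -158374 - 93015 = -251389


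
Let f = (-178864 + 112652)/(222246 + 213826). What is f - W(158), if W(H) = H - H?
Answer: -16553/109018 ≈ -0.15184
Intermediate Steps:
W(H) = 0
f = -16553/109018 (f = -66212/436072 = -66212*1/436072 = -16553/109018 ≈ -0.15184)
f - W(158) = -16553/109018 - 1*0 = -16553/109018 + 0 = -16553/109018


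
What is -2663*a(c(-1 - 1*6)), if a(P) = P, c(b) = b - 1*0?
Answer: 18641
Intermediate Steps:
c(b) = b (c(b) = b + 0 = b)
-2663*a(c(-1 - 1*6)) = -2663*(-1 - 1*6) = -2663*(-1 - 6) = -2663*(-7) = 18641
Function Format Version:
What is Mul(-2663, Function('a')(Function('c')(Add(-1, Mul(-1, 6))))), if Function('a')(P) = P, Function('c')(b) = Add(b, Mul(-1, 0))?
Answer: 18641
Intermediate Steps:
Function('c')(b) = b (Function('c')(b) = Add(b, 0) = b)
Mul(-2663, Function('a')(Function('c')(Add(-1, Mul(-1, 6))))) = Mul(-2663, Add(-1, Mul(-1, 6))) = Mul(-2663, Add(-1, -6)) = Mul(-2663, -7) = 18641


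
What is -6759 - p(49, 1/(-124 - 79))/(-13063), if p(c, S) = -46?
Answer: -88292863/13063 ≈ -6759.0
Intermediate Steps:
-6759 - p(49, 1/(-124 - 79))/(-13063) = -6759 - (-46)/(-13063) = -6759 - (-46)*(-1)/13063 = -6759 - 1*46/13063 = -6759 - 46/13063 = -88292863/13063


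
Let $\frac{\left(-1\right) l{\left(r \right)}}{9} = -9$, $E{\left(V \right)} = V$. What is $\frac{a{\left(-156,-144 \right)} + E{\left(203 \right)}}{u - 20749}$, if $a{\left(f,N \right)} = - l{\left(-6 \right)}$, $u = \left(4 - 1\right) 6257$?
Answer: $- \frac{61}{989} \approx -0.061678$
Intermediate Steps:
$l{\left(r \right)} = 81$ ($l{\left(r \right)} = \left(-9\right) \left(-9\right) = 81$)
$u = 18771$ ($u = \left(4 - 1\right) 6257 = 3 \cdot 6257 = 18771$)
$a{\left(f,N \right)} = -81$ ($a{\left(f,N \right)} = \left(-1\right) 81 = -81$)
$\frac{a{\left(-156,-144 \right)} + E{\left(203 \right)}}{u - 20749} = \frac{-81 + 203}{18771 - 20749} = \frac{122}{-1978} = 122 \left(- \frac{1}{1978}\right) = - \frac{61}{989}$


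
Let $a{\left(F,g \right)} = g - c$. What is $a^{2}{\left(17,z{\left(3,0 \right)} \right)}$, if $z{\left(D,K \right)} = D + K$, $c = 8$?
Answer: $25$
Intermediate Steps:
$a{\left(F,g \right)} = -8 + g$ ($a{\left(F,g \right)} = g - 8 = -8 + g$)
$a^{2}{\left(17,z{\left(3,0 \right)} \right)} = \left(-8 + \left(3 + 0\right)\right)^{2} = \left(-8 + 3\right)^{2} = \left(-5\right)^{2} = 25$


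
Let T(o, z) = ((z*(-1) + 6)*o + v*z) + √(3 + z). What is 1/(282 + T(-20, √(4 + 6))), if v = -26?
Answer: 1/(162 + √(3 + √10) - 6*√10) ≈ 0.0068724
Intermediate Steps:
T(o, z) = √(3 + z) - 26*z + o*(6 - z) (T(o, z) = ((z*(-1) + 6)*o - 26*z) + √(3 + z) = ((-z + 6)*o - 26*z) + √(3 + z) = ((6 - z)*o - 26*z) + √(3 + z) = (o*(6 - z) - 26*z) + √(3 + z) = (-26*z + o*(6 - z)) + √(3 + z) = √(3 + z) - 26*z + o*(6 - z))
1/(282 + T(-20, √(4 + 6))) = 1/(282 + (√(3 + √(4 + 6)) - 26*√(4 + 6) + 6*(-20) - 1*(-20)*√(4 + 6))) = 1/(282 + (√(3 + √10) - 26*√10 - 120 - 1*(-20)*√10)) = 1/(282 + (√(3 + √10) - 26*√10 - 120 + 20*√10)) = 1/(282 + (-120 + √(3 + √10) - 6*√10)) = 1/(162 + √(3 + √10) - 6*√10)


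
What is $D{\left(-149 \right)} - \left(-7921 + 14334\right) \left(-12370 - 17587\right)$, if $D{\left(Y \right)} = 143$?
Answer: $192114384$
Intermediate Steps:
$D{\left(-149 \right)} - \left(-7921 + 14334\right) \left(-12370 - 17587\right) = 143 - \left(-7921 + 14334\right) \left(-12370 - 17587\right) = 143 - 6413 \left(-29957\right) = 143 - -192114241 = 143 + 192114241 = 192114384$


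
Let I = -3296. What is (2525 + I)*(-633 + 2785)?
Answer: -1659192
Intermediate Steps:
(2525 + I)*(-633 + 2785) = (2525 - 3296)*(-633 + 2785) = -771*2152 = -1659192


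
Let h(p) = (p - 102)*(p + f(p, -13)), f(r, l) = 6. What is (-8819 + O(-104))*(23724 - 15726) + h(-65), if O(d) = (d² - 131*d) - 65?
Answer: 124426741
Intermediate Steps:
O(d) = -65 + d² - 131*d
h(p) = (-102 + p)*(6 + p) (h(p) = (p - 102)*(p + 6) = (-102 + p)*(6 + p))
(-8819 + O(-104))*(23724 - 15726) + h(-65) = (-8819 + (-65 + (-104)² - 131*(-104)))*(23724 - 15726) + (-612 + (-65)² - 96*(-65)) = (-8819 + (-65 + 10816 + 13624))*7998 + (-612 + 4225 + 6240) = (-8819 + 24375)*7998 + 9853 = 15556*7998 + 9853 = 124416888 + 9853 = 124426741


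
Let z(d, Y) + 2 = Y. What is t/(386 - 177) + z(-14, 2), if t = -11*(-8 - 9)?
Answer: 17/19 ≈ 0.89474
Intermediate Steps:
z(d, Y) = -2 + Y
t = 187 (t = -11*(-17) = 187)
t/(386 - 177) + z(-14, 2) = 187/(386 - 177) + (-2 + 2) = 187/209 + 0 = (1/209)*187 + 0 = 17/19 + 0 = 17/19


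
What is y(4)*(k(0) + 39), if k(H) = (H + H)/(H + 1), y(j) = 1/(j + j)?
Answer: 39/8 ≈ 4.8750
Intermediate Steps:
y(j) = 1/(2*j)
k(H) = 2*H/(1 + H) (k(H) = (2*H)/(1 + H) = 2*H/(1 + H))
y(4)*(k(0) + 39) = ((1/2)/4)*(2*0/(1 + 0) + 39) = ((1/2)*(1/4))*(2*0/1 + 39) = (2*0*1 + 39)/8 = (0 + 39)/8 = (1/8)*39 = 39/8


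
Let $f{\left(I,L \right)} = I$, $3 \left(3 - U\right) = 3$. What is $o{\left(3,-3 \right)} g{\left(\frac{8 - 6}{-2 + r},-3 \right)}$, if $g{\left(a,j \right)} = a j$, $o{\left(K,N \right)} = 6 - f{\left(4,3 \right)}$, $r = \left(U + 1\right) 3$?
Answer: $- \frac{12}{7} \approx -1.7143$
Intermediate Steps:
$U = 2$ ($U = 3 - 1 = 2$)
$r = 9$ ($r = \left(2 + 1\right) 3 = 3 \cdot 3 = 9$)
$o{\left(K,N \right)} = 2$ ($o{\left(K,N \right)} = 6 - 4 = 2$)
$o{\left(3,-3 \right)} g{\left(\frac{8 - 6}{-2 + r},-3 \right)} = 2 \frac{8 - 6}{-2 + 9} \left(-3\right) = 2 \cdot \frac{2}{7} \left(-3\right) = 2 \left(- \frac{6}{7}\right) = - \frac{12}{7}$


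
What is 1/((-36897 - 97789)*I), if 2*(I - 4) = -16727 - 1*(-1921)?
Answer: 1/996541714 ≈ 1.0035e-9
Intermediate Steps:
I = -7399 (I = 4 + (-16727 - 1*(-1921))/2 = 4 + (-16727 + 1921)/2 = 4 + (½)*(-14806) = 4 - 7403 = -7399)
1/((-36897 - 97789)*I) = 1/(-36897 - 97789*(-7399)) = -1/7399/(-134686) = -1/134686*(-1/7399) = 1/996541714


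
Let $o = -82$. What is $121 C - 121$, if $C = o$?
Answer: $-10043$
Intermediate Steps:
$C = -82$
$121 C - 121 = 121 \left(-82\right) - 121 = -9922 - 121 = -10043$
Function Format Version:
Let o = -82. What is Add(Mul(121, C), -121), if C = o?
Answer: -10043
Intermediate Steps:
C = -82
Add(Mul(121, C), -121) = Add(Mul(121, -82), -121) = Add(-9922, -121) = -10043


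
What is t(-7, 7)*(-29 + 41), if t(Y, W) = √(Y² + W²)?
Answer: 84*√2 ≈ 118.79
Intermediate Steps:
t(Y, W) = √(W² + Y²)
t(-7, 7)*(-29 + 41) = √(7² + (-7)²)*(-29 + 41) = √(49 + 49)*12 = √98*12 = (7*√2)*12 = 84*√2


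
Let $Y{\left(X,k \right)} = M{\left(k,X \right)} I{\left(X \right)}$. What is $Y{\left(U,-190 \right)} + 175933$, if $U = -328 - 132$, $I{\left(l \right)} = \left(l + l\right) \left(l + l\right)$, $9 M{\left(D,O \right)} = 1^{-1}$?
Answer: $\frac{2429797}{9} \approx 2.6998 \cdot 10^{5}$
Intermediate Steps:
$M{\left(D,O \right)} = \frac{1}{9}$ ($M{\left(D,O \right)} = \frac{1}{9 \cdot 1} = \frac{1}{9} \cdot 1 = \frac{1}{9}$)
$I{\left(l \right)} = 4 l^{2}$ ($I{\left(l \right)} = 2 l 2 l = 4 l^{2}$)
$U = -460$ ($U = -328 - 132 = -460$)
$Y{\left(X,k \right)} = \frac{4 X^{2}}{9}$
$Y{\left(U,-190 \right)} + 175933 = \frac{4 \left(-460\right)^{2}}{9} + 175933 = \frac{4}{9} \cdot 211600 + 175933 = \frac{846400}{9} + 175933 = \frac{2429797}{9}$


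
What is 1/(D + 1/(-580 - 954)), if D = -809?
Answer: -1534/1241007 ≈ -0.0012361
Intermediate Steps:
1/(D + 1/(-580 - 954)) = 1/(-809 + 1/(-580 - 954)) = 1/(-809 + 1/(-1534)) = 1/(-809 - 1/1534) = 1/(-1241007/1534) = -1534/1241007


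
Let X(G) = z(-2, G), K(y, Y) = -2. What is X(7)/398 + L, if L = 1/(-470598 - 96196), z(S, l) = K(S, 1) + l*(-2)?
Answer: -4534551/112792006 ≈ -0.040203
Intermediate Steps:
z(S, l) = -2 - 2*l (z(S, l) = -2 + l*(-2) = -2 - 2*l)
X(G) = -2 - 2*G
L = -1/566794 (L = 1/(-566794) = -1/566794 ≈ -1.7643e-6)
X(7)/398 + L = (-2 - 2*7)/398 - 1/566794 = (-2 - 14)*(1/398) - 1/566794 = -16*1/398 - 1/566794 = -8/199 - 1/566794 = -4534551/112792006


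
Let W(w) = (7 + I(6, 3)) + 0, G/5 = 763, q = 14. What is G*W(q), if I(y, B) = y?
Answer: 49595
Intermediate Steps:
G = 3815 (G = 5*763 = 3815)
W(w) = 13 (W(w) = (7 + 6) + 0 = 13 + 0 = 13)
G*W(q) = 3815*13 = 49595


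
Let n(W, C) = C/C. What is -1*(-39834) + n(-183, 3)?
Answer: 39835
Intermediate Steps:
n(W, C) = 1
-1*(-39834) + n(-183, 3) = -1*(-39834) + 1 = 39834 + 1 = 39835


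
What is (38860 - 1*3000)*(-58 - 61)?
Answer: -4267340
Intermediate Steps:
(38860 - 1*3000)*(-58 - 61) = (38860 - 3000)*(-119) = 35860*(-119) = -4267340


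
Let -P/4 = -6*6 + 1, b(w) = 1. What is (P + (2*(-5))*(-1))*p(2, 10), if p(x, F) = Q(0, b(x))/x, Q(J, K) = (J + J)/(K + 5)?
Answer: 0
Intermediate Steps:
Q(J, K) = 2*J/(5 + K) (Q(J, K) = (2*J)/(5 + K) = 2*J/(5 + K))
p(x, F) = 0 (p(x, F) = (2*0/(5 + 1))/x = (2*0/6)/x = (2*0*(⅙))/x = 0/x = 0)
P = 140 (P = -4*(-6*6 + 1) = -4*(-36 + 1) = -4*(-35) = 140)
(P + (2*(-5))*(-1))*p(2, 10) = (140 + (2*(-5))*(-1))*0 = (140 - 10*(-1))*0 = (140 + 10)*0 = 150*0 = 0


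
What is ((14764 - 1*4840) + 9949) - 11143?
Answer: 8730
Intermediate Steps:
((14764 - 1*4840) + 9949) - 11143 = ((14764 - 4840) + 9949) - 11143 = (9924 + 9949) - 11143 = 19873 - 11143 = 8730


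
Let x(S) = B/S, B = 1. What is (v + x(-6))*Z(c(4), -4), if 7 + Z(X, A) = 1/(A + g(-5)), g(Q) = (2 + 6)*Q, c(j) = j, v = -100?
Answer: 61903/88 ≈ 703.44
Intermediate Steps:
g(Q) = 8*Q
Z(X, A) = -7 + 1/(-40 + A) (Z(X, A) = -7 + 1/(A + 8*(-5)) = -7 + 1/(A - 40) = -7 + 1/(-40 + A))
x(S) = 1/S
(v + x(-6))*Z(c(4), -4) = (-100 + 1/(-6))*((281 - 7*(-4))/(-40 - 4)) = (-100 - 1/6)*((281 + 28)/(-44)) = -(-601)*309/264 = -601/6*(-309/44) = 61903/88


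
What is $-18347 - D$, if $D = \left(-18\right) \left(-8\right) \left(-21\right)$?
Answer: $-15323$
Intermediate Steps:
$D = -3024$ ($D = 144 \left(-21\right) = -3024$)
$-18347 - D = -18347 - -3024 = -18347 + 3024 = -15323$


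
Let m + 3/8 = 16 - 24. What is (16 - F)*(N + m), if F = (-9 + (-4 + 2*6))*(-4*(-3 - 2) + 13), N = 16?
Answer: 2989/8 ≈ 373.63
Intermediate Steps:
F = -33 (F = (-9 + (-4 + 12))*(-4*(-5) + 13) = (-9 + 8)*(20 + 13) = -1*33 = -33)
m = -67/8 (m = -3/8 + (16 - 24) = -3/8 - 8 = -67/8 ≈ -8.3750)
(16 - F)*(N + m) = (16 - 1*(-33))*(16 - 67/8) = (16 + 33)*(61/8) = 49*(61/8) = 2989/8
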